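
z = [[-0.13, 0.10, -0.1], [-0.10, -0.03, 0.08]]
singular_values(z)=[0.19, 0.13]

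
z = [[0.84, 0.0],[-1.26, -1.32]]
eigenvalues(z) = [-1.32, 0.84]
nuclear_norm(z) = 2.50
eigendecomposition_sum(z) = [[-0.0, -0.00], [-0.77, -1.32]] + [[0.84, 0.0],[-0.49, 0.00]]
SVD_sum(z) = [[0.49,0.41], [-1.38,-1.17]] + [[0.35, -0.41], [0.12, -0.15]]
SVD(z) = [[-0.33, 0.94], [0.94, 0.33]] @ diag([1.9244861106778095, 0.5761538074231553]) @ [[-0.76, -0.65], [0.65, -0.76]]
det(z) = -1.11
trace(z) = -0.48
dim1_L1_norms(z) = [0.84, 2.58]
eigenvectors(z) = [[0.00, 0.86], [1.00, -0.5]]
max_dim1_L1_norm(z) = 2.58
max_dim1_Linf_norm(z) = 1.32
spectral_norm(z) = 1.92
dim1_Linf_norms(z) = [0.84, 1.32]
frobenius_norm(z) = 2.01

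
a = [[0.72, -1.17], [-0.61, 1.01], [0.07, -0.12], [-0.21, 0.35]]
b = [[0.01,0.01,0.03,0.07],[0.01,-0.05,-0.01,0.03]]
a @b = [[-0.0, 0.07, 0.03, 0.02], [0.00, -0.06, -0.03, -0.01], [-0.0, 0.01, 0.0, 0.0], [0.00, -0.02, -0.01, -0.0]]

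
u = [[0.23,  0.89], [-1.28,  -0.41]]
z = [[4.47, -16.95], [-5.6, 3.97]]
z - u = [[4.24, -17.84], [-4.32, 4.38]]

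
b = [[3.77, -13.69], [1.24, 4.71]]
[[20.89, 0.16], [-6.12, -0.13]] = b @ [[0.42, -0.03], [-1.41, -0.02]]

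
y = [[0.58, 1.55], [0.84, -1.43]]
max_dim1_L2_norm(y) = 1.66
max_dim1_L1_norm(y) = 2.27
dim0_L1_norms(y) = [1.42, 2.98]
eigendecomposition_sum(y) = [[0.91,  0.56], [0.3,  0.19]] + [[-0.33, 0.99],[0.54, -1.62]]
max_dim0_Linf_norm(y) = 1.55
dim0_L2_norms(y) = [1.02, 2.11]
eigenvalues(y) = [1.1, -1.95]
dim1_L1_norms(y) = [2.13, 2.27]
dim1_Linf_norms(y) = [1.55, 1.43]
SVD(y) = [[-0.71, 0.71],[0.71, 0.71]] @ diag([2.1151855063921863, 1.0076657548753114]) @ [[0.09, -1.00], [1.0, 0.09]]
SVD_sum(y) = [[-0.13,  1.49], [0.13,  -1.49]] + [[0.71, 0.06],[0.71, 0.06]]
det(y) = -2.13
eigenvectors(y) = [[0.95, -0.52], [0.32, 0.85]]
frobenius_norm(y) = 2.34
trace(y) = -0.85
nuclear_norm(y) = 3.12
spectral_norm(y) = 2.12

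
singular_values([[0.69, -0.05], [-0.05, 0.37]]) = [0.7, 0.36]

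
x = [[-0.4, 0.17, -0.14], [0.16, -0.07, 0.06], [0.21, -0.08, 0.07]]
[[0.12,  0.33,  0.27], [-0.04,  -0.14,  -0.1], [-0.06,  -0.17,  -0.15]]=x @ [[-0.59, -0.35, -1.12], [0.14, 0.74, -0.34], [1.02, -0.47, 0.86]]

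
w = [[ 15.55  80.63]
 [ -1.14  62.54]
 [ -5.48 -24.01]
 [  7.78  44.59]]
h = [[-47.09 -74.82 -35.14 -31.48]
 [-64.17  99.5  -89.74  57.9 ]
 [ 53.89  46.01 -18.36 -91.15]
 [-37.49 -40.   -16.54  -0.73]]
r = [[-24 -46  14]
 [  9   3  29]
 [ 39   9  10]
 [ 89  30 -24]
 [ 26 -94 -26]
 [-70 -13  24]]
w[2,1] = -24.01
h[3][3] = -0.73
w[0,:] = [15.55, 80.63]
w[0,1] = 80.63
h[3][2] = -16.54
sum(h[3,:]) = -94.76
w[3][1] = 44.59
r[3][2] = -24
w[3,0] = 7.78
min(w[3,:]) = 7.78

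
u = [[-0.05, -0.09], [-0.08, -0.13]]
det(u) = -0.001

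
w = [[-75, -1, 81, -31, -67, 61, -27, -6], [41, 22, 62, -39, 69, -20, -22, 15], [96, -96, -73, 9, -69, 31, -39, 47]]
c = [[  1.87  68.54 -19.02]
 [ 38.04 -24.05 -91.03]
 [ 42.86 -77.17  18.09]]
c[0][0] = 1.87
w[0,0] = -75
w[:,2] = [81, 62, -73]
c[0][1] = 68.54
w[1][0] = 41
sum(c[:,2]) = -91.96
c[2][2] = 18.09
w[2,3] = 9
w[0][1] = -1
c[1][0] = 38.04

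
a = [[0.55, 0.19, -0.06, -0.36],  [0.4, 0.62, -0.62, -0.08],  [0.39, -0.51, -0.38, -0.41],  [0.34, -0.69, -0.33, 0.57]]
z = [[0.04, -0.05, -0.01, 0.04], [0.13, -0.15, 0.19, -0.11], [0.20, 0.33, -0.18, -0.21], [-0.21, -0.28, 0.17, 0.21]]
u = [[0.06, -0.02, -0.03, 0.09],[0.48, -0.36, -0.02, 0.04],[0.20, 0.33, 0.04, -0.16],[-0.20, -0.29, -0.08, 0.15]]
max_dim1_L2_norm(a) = 1.01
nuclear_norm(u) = 1.30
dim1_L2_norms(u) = [0.11, 0.6, 0.42, 0.39]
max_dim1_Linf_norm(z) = 0.33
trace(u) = -0.11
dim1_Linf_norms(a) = [0.55, 0.62, 0.51, 0.69]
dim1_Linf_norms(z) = [0.05, 0.19, 0.33, 0.28]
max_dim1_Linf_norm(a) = 0.69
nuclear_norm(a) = 3.29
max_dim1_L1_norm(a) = 1.93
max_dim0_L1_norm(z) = 0.81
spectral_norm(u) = 0.62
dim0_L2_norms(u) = [0.56, 0.57, 0.1, 0.24]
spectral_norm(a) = 1.14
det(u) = 0.00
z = u @ a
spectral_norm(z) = 0.65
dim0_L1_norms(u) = [0.94, 1.0, 0.17, 0.44]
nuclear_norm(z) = 1.02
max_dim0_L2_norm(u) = 0.57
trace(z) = -0.08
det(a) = -0.29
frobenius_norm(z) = 0.72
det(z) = -0.00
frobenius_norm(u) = 0.84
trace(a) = 1.36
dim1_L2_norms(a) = [0.69, 0.97, 0.85, 1.01]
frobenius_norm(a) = 1.78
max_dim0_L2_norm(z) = 0.46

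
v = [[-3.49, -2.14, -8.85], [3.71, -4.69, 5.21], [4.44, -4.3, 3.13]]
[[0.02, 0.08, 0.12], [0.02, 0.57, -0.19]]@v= [[0.76, -0.93, 0.62], [1.2, -1.90, 2.2]]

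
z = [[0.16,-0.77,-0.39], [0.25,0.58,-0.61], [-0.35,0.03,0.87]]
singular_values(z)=[1.22, 0.96, 0.0]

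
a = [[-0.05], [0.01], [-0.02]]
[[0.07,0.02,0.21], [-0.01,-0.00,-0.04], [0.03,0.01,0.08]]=a @ [[-1.46, -0.48, -4.16]]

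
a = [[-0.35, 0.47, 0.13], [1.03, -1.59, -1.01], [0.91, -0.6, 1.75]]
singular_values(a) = [2.24, 2.05, 0.0]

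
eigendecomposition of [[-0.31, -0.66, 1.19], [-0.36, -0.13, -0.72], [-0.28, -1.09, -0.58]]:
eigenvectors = [[0.74+0.00j, 0.74-0.00j, 0.74+0.00j], [(-0.21+0.24j), -0.21-0.24j, (-0.58+0j)], [(-0.47+0.35j), (-0.47-0.35j), 0.33+0.00j]]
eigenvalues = [(-0.88+0.35j), (-0.88-0.35j), (0.73+0j)]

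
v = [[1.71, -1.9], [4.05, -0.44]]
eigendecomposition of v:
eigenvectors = [[(0.22+0.52j),(0.22-0.52j)], [(0.83+0j),(0.83-0j)]]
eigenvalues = [(0.64+2.56j), (0.64-2.56j)]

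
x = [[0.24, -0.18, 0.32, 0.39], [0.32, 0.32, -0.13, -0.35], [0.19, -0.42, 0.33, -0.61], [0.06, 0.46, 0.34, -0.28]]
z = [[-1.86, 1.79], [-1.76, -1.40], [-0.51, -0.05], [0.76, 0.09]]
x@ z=[[0.00, 0.7],  [-1.36, 0.10],  [-0.25, 0.86],  [-1.31, -0.58]]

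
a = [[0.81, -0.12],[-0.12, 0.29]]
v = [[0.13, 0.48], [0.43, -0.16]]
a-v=[[0.68, -0.6], [-0.55, 0.45]]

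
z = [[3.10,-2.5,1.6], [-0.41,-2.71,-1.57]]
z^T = [[3.1,-0.41],[-2.5,-2.71],[1.60,-1.57]]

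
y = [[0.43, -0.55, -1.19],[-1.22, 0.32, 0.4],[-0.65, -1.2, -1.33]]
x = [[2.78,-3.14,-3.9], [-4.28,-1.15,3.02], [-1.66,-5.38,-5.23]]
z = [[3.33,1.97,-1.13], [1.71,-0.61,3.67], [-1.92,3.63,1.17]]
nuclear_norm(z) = 12.39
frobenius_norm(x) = 10.98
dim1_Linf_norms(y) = [1.19, 1.22, 1.33]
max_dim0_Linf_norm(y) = 1.33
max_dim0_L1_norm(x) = 12.15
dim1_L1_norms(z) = [6.43, 5.99, 6.72]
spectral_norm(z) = 4.37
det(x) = 65.56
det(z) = -70.25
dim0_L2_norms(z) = [4.21, 4.17, 4.01]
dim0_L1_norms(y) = [2.3, 2.07, 2.92]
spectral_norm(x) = 9.19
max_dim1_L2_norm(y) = 1.91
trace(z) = 3.89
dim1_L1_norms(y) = [2.17, 1.94, 3.18]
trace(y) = -0.58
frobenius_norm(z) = 7.16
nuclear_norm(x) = 16.29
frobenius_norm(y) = 2.70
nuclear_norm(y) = 3.99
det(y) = -0.93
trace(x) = -3.60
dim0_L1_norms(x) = [8.72, 9.67, 12.15]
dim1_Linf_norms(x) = [3.9, 4.28, 5.38]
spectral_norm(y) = 2.26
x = y @ z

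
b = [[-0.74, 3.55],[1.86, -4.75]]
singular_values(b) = [6.24, 0.49]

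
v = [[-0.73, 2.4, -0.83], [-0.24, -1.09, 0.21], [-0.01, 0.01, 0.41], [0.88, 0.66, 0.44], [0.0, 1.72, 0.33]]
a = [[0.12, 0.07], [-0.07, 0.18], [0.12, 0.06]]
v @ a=[[-0.36, 0.33], [0.07, -0.2], [0.05, 0.03], [0.11, 0.21], [-0.08, 0.33]]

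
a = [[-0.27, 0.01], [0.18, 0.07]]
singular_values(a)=[0.33, 0.06]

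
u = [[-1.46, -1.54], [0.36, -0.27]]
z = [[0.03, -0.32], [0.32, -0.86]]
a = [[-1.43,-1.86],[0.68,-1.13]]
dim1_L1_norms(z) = [0.35, 1.18]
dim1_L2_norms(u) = [2.12, 0.45]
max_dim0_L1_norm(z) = 1.18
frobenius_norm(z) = 0.97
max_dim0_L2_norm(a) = 2.18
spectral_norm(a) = 2.41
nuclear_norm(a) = 3.61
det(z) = 0.08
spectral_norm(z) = 0.97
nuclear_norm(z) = 1.05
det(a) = 2.88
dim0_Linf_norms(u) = [1.46, 1.54]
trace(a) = -2.56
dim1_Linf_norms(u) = [1.54, 0.36]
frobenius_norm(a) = 2.69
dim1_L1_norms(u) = [3.0, 0.63]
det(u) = 0.95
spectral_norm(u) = 2.12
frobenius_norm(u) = 2.17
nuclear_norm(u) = 2.57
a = u + z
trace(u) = -1.73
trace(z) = -0.83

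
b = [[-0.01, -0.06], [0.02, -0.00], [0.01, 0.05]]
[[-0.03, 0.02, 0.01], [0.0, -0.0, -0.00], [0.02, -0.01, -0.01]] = b @ [[0.04,-0.03,-0.02], [0.44,-0.29,-0.22]]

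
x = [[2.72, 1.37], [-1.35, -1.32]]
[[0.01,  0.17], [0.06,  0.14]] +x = [[2.73, 1.54], [-1.29, -1.18]]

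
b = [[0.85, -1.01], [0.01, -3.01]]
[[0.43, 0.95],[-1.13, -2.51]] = b@ [[0.96, 2.11], [0.38, 0.84]]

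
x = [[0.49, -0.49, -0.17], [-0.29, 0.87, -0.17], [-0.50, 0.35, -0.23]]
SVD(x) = [[-0.52, -0.58, 0.63],  [0.71, -0.7, -0.05],  [0.47, 0.42, 0.77]] @ diag([1.2595168834902797, 0.36150555906206333, 0.2955181059937938]) @ [[-0.55, 0.83, -0.11],[-0.8, -0.49, 0.33],[-0.22, -0.27, -0.94]]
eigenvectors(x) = [[0.32,0.82,0.66], [0.21,0.33,-0.62], [0.92,-0.47,-0.42]]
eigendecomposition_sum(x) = [[-0.06, 0.00, -0.09], [-0.04, 0.00, -0.06], [-0.16, 0.01, -0.27]] + [[0.19, 0.3, -0.13], [0.08, 0.12, -0.05], [-0.11, -0.17, 0.08]] + [[0.35,-0.79,0.06], [-0.33,0.75,-0.05], [-0.23,0.51,-0.04]]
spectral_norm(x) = 1.26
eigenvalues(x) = [-0.32, 0.39, 1.06]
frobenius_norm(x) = 1.34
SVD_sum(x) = [[0.36, -0.54, 0.07], [-0.50, 0.74, -0.1], [-0.33, 0.49, -0.07]] + [[0.17, 0.10, -0.07], [0.20, 0.13, -0.08], [-0.12, -0.08, 0.05]] + [[-0.04, -0.05, -0.17], [0.0, 0.00, 0.01], [-0.05, -0.06, -0.21]]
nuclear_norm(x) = 1.92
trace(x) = 1.13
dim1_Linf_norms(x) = [0.49, 0.87, 0.5]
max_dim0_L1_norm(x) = 1.71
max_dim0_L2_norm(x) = 1.06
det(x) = -0.13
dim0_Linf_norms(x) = [0.5, 0.87, 0.23]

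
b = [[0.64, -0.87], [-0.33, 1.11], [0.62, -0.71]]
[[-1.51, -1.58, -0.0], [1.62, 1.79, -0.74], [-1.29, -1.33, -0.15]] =b @ [[-0.63,-0.45,-1.53], [1.27,1.48,-1.12]]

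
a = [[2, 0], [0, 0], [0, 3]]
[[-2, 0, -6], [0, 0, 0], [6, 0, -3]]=a @ [[-1, 0, -3], [2, 0, -1]]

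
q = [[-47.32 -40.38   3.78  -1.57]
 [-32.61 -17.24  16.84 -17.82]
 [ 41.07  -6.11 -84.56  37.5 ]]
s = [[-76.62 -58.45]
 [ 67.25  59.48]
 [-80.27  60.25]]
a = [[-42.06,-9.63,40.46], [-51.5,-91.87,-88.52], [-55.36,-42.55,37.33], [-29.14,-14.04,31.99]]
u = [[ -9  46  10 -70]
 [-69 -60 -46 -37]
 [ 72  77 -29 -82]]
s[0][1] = -58.45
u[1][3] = -37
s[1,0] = 67.25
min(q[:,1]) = -40.38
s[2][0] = -80.27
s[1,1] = 59.48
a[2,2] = 37.33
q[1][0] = -32.61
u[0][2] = 10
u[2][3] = -82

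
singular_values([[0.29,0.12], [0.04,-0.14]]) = [0.31, 0.14]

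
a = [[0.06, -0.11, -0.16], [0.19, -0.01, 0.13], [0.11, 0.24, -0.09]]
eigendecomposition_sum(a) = [[(0.03+0.11j), (-0.07+0.05j), -0.06+0.01j], [(0.08-0.03j), 0.04+0.05j, (0.01+0.05j)], [0.07-0.05j, (0.06+0.04j), (0.02+0.04j)]] + [[0.03-0.11j, (-0.07-0.05j), (-0.06-0.01j)], [0.08+0.03j, (0.04-0.05j), 0.01-0.05j], [(0.07+0.05j), (0.06-0.04j), (0.02-0.04j)]] + [[(-0.01+0j),0.03-0.00j,-0.04+0.00j], [0.02-0.00j,(-0.1+0j),0.11-0.00j], [(-0.03+0j),(0.13-0j),-0.14+0.00j]]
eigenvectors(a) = [[(0.67+0j), (0.67-0j), 0.20+0.00j], [(-0.02-0.53j), -0.02+0.53j, (-0.59+0j)], [-0.16-0.49j, -0.16+0.49j, (0.78+0j)]]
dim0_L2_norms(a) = [0.23, 0.26, 0.22]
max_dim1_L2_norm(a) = 0.28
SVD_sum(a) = [[-0.03, -0.05, 0.0], [0.04, 0.07, -0.00], [0.14, 0.23, -0.02]] + [[-0.04, 0.02, -0.08], [0.09, -0.04, 0.17], [-0.03, 0.02, -0.07]] + [[0.13, -0.08, -0.08], [0.06, -0.04, -0.04], [0.01, -0.0, -0.00]]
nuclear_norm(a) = 0.71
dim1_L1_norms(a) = [0.33, 0.33, 0.44]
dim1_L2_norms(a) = [0.2, 0.23, 0.28]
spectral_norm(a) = 0.28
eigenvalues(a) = [(0.1+0.2j), (0.1-0.2j), (-0.24+0j)]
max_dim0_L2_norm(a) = 0.26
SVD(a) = [[-0.19, -0.40, -0.90],[0.29, 0.85, -0.44],[0.94, -0.34, -0.04]] @ diag([0.2845076629415079, 0.23305445674584221, 0.19220044203503195]) @ [[0.51, 0.86, -0.06],[0.43, -0.2, 0.88],[-0.74, 0.48, 0.47]]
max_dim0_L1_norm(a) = 0.38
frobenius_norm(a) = 0.41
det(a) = -0.01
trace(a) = -0.04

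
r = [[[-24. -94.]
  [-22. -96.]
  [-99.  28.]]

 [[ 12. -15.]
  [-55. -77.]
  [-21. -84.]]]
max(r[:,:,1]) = 28.0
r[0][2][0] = -99.0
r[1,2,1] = -84.0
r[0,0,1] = -94.0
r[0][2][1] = 28.0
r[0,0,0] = -24.0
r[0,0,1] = -94.0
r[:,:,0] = [[-24.0, -22.0, -99.0], [12.0, -55.0, -21.0]]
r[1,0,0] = 12.0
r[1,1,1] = -77.0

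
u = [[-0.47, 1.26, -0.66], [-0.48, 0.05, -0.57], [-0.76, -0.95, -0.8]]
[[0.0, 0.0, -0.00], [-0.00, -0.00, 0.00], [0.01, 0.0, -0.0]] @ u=[[0.00, 0.00, 0.0], [0.0, 0.00, 0.0], [-0.00, 0.01, -0.01]]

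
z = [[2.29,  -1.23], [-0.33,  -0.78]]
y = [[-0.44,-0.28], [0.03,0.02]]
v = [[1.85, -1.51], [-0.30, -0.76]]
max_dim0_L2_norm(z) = 2.31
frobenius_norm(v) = 2.52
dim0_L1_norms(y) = [0.47, 0.3]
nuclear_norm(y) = 0.52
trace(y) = -0.42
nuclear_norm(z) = 3.44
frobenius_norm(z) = 2.73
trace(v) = 1.09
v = y + z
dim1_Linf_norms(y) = [0.44, 0.03]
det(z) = -2.19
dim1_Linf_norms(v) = [1.85, 0.76]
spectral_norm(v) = 2.40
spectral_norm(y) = 0.52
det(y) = -0.00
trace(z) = 1.51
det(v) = -1.86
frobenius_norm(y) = 0.52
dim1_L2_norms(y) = [0.52, 0.04]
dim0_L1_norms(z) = [2.62, 2.01]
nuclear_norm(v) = 3.18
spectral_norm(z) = 2.60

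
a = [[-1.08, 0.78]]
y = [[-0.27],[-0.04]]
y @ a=[[0.29, -0.21], [0.04, -0.03]]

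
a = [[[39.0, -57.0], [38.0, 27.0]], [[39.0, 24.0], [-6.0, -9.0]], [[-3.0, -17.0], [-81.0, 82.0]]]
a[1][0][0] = 39.0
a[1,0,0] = 39.0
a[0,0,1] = -57.0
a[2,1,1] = 82.0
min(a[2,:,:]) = -81.0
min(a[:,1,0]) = -81.0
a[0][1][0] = 38.0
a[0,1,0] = 38.0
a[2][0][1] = -17.0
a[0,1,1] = 27.0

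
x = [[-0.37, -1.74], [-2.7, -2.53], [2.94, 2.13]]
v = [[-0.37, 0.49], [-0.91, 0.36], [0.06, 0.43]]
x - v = [[0.00, -2.23], [-1.79, -2.89], [2.88, 1.70]]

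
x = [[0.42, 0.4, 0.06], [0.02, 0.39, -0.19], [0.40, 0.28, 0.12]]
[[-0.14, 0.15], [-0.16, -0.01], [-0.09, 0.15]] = x @ [[-0.04, 0.21], [-0.33, 0.10], [0.14, 0.29]]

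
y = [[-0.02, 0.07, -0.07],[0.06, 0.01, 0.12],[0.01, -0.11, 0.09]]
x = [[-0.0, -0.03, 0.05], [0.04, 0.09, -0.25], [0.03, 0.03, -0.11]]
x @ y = [[-0.00, -0.01, 0.00], [0.0, 0.03, -0.01], [0.0, 0.01, -0.01]]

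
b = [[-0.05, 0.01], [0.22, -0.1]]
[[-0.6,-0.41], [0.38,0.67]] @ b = [[-0.06, 0.03], [0.13, -0.06]]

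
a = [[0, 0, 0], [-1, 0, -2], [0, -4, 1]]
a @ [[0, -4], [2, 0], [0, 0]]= [[0, 0], [0, 4], [-8, 0]]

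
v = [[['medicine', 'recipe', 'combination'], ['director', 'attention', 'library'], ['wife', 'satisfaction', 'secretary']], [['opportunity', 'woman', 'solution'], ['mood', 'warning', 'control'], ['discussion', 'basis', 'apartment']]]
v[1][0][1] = 'woman'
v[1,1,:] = ['mood', 'warning', 'control']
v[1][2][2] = 'apartment'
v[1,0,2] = 'solution'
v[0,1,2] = 'library'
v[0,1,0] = 'director'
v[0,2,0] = 'wife'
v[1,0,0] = 'opportunity'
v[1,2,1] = 'basis'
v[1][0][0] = 'opportunity'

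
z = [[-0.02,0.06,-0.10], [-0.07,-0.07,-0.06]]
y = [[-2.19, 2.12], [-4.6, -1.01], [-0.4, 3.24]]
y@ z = [[-0.10, -0.28, 0.09], [0.16, -0.21, 0.52], [-0.22, -0.25, -0.15]]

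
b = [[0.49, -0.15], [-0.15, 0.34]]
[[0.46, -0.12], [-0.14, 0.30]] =b@[[0.95, 0.02], [0.02, 0.89]]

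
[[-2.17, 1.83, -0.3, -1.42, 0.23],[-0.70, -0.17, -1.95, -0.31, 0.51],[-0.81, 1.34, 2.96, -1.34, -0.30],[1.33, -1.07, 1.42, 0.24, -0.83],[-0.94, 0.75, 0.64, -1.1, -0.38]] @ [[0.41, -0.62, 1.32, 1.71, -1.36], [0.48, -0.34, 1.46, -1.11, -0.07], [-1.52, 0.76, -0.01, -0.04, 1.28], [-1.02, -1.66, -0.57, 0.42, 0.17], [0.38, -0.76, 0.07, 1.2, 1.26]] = [[1.98, 2.68, 0.64, -6.05, 2.49], [3.11, -0.86, -0.94, -0.45, -0.94], [-2.94, 4.75, 1.60, -3.91, 4.19], [-2.69, 0.85, -0.02, 2.51, -0.92], [-0.02, 2.93, 0.45, -3.38, 1.38]]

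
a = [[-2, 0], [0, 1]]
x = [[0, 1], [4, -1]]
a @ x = [[0, -2], [4, -1]]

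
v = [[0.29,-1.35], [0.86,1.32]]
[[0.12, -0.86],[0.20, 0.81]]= v @ [[0.28, -0.03], [-0.03, 0.63]]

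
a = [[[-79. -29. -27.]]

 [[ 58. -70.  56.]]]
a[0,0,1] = -29.0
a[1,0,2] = 56.0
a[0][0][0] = -79.0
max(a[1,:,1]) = -70.0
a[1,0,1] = -70.0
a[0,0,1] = -29.0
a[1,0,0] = 58.0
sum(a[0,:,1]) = -29.0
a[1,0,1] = -70.0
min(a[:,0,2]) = -27.0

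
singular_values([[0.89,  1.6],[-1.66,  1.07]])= [2.0, 1.81]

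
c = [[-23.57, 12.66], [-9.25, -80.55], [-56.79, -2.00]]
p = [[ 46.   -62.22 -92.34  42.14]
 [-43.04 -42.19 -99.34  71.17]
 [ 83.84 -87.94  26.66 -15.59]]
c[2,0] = -56.79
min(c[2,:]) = -56.79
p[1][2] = -99.34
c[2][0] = -56.79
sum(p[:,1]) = -192.35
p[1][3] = 71.17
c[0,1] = 12.66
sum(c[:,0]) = -89.61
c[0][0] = -23.57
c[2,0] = -56.79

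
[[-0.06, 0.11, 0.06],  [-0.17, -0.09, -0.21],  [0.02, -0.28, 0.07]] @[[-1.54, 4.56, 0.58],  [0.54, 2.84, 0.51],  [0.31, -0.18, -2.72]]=[[0.17, 0.03, -0.14], [0.15, -0.99, 0.43], [-0.16, -0.72, -0.32]]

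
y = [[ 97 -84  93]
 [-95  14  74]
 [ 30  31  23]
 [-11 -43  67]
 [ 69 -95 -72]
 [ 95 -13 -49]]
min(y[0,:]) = -84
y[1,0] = -95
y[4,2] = -72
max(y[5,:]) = 95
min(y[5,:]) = -49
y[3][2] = 67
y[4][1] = -95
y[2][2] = 23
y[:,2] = [93, 74, 23, 67, -72, -49]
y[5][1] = -13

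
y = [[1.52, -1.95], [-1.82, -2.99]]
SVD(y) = [[0.38, 0.92], [0.92, -0.38]] @ diag([3.6769585471988897, 2.2012214432403283]) @ [[-0.30, -0.95], [0.95, -0.3]]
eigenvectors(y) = [[0.94, 0.35], [-0.33, 0.94]]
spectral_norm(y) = 3.68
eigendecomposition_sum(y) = [[1.95, -0.73],[-0.68, 0.26]] + [[-0.43, -1.22], [-1.14, -3.25]]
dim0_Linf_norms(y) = [1.82, 2.99]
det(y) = -8.09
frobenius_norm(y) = 4.29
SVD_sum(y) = [[-0.42, -1.34], [-1.02, -3.24]] + [[1.94, -0.61], [-0.8, 0.25]]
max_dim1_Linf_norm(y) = 2.99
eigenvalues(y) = [2.2, -3.67]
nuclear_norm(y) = 5.88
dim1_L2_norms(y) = [2.47, 3.5]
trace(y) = -1.47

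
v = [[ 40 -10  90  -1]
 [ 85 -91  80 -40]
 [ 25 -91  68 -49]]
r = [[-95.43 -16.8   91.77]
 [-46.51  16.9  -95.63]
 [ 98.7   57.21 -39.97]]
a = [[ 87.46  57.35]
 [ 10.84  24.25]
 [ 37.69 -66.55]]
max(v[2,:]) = 68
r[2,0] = 98.7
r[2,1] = 57.21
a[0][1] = 57.35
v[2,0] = 25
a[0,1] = 57.35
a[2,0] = 37.69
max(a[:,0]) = 87.46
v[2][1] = -91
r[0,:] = [-95.43, -16.8, 91.77]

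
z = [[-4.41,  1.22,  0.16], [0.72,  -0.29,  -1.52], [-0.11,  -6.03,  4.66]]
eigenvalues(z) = [-4.68, -1.46, 6.1]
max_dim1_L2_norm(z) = 7.62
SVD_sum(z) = [[-0.07, 0.91, -0.7], [-0.04, 0.51, -0.4], [0.48, -6.01, 4.63]] + [[-4.27, 0.47, 1.06], [1.05, -0.12, -0.26], [-0.55, 0.06, 0.14]] + [[-0.07, -0.16, -0.20],[-0.29, -0.69, -0.86],[-0.03, -0.08, -0.10]]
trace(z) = -0.04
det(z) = 41.79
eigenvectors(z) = [[-0.97, 0.32, -0.01], [0.2, 0.67, -0.23], [0.12, 0.67, 0.97]]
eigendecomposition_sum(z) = [[-4.3, 1.67, 0.34], [0.88, -0.34, -0.07], [0.52, -0.2, -0.04]] + [[-0.12, -0.51, -0.12], [-0.25, -1.08, -0.26], [-0.25, -1.08, -0.26]] + [[0.0, 0.06, -0.06], [0.09, 1.14, -1.19], [-0.38, -4.75, 4.96]]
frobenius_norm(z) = 9.05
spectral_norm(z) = 7.71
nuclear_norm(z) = 13.48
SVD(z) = [[-0.15, -0.96, -0.22], [-0.08, 0.24, -0.97], [0.99, -0.12, -0.12]] @ diag([7.71202579270537, 4.593073488878278, 1.1798025675555377]) @ [[0.06, -0.79, 0.61], [0.97, -0.11, -0.24], [0.25, 0.60, 0.76]]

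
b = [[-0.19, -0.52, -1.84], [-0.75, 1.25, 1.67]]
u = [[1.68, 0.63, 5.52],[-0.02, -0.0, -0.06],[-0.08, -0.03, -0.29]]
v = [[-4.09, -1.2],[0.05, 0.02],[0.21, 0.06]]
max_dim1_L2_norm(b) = 2.22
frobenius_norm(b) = 2.93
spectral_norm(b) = 2.82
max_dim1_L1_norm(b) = 3.67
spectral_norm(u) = 5.81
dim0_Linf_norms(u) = [1.68, 0.63, 5.52]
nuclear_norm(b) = 3.64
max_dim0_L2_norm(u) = 5.53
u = v @ b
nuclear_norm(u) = 5.83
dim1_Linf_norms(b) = [1.84, 1.67]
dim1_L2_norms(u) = [5.8, 0.06, 0.3]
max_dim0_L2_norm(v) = 4.1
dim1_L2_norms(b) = [1.92, 2.22]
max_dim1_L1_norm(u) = 7.83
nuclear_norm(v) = 4.27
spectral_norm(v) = 4.27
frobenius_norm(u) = 5.81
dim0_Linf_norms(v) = [4.09, 1.2]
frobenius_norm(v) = 4.27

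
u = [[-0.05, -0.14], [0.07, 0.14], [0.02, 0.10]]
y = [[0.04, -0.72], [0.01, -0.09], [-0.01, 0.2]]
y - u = [[0.09, -0.58],[-0.06, -0.23],[-0.03, 0.10]]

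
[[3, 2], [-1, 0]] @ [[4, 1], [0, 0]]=[[12, 3], [-4, -1]]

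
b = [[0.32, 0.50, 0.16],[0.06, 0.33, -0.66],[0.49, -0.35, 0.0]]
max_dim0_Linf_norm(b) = 0.66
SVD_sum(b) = [[-0.0, 0.19, -0.17],  [-0.0, 0.51, -0.47],  [0.00, -0.19, 0.18]] + [[0.44,0.19,0.20], [-0.07,-0.03,-0.03], [0.24,0.10,0.11]] + [[-0.11, 0.12, 0.13], [0.14, -0.14, -0.16], [0.25, -0.26, -0.29]]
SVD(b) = [[-0.33, -0.87, 0.37], [-0.88, 0.14, -0.44], [0.33, -0.47, -0.82]] @ diag([0.7806934193747301, 0.595960379724729, 0.5692530287520201]) @ [[0.01, -0.73, 0.68],[-0.84, -0.37, -0.39],[-0.54, 0.57, 0.62]]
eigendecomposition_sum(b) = [[-0.11+0.00j, (0.13-0j), (0.18+0j)], [0.14-0.00j, (-0.17+0j), (-0.23-0j)], [0.18-0.00j, (-0.21+0j), (-0.3-0j)]] + [[0.21+0.19j, (0.18-0.2j), -0.01+0.27j], [(-0.04+0.26j), 0.25+0.04j, -0.22+0.13j], [(0.16-0.08j), -0.07-0.15j, (0.15+0.07j)]] + [[(0.21-0.19j), 0.18+0.20j, -0.01-0.27j], [(-0.04-0.26j), (0.25-0.04j), -0.22-0.13j], [0.16+0.08j, -0.07+0.15j, (0.15-0.07j)]]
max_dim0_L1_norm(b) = 1.18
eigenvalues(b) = [(-0.57+0j), (0.61+0.3j), (0.61-0.3j)]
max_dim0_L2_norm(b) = 0.69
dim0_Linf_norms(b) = [0.49, 0.5, 0.66]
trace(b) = 0.65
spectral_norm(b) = 0.78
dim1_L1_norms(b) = [0.98, 1.05, 0.84]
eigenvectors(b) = [[0.44+0.00j, -0.67+0.00j, -0.67-0.00j], [-0.55+0.00j, -0.34-0.52j, (-0.34+0.52j)], [(-0.71+0j), -0.16+0.38j, -0.16-0.38j]]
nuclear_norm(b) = 1.95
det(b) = -0.26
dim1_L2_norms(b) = [0.61, 0.74, 0.6]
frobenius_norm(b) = 1.14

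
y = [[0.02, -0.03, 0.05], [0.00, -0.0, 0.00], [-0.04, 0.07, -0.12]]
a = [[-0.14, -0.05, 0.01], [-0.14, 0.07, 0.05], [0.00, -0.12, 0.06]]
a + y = [[-0.12,  -0.08,  0.06], [-0.14,  0.07,  0.05], [-0.04,  -0.05,  -0.06]]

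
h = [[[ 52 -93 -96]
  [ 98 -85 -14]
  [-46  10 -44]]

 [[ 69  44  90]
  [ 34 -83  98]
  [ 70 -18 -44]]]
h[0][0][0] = 52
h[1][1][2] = 98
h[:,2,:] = [[-46, 10, -44], [70, -18, -44]]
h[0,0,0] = 52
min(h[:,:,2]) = -96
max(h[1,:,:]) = 98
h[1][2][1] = -18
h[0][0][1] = -93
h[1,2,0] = 70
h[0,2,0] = -46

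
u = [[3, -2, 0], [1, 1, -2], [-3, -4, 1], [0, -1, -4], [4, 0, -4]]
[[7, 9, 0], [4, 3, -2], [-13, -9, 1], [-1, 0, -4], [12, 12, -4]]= u @ [[3, 3, 0], [1, 0, 0], [0, 0, 1]]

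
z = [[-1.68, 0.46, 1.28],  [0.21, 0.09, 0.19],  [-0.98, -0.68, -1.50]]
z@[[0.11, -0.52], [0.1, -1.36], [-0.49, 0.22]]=[[-0.77, 0.53], [-0.06, -0.19], [0.56, 1.1]]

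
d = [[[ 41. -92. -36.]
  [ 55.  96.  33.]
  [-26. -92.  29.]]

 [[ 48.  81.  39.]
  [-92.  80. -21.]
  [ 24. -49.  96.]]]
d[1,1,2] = -21.0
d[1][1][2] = -21.0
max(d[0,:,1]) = 96.0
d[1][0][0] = 48.0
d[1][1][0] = -92.0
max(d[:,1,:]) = 96.0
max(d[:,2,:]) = 96.0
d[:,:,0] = [[41.0, 55.0, -26.0], [48.0, -92.0, 24.0]]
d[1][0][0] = 48.0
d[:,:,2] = [[-36.0, 33.0, 29.0], [39.0, -21.0, 96.0]]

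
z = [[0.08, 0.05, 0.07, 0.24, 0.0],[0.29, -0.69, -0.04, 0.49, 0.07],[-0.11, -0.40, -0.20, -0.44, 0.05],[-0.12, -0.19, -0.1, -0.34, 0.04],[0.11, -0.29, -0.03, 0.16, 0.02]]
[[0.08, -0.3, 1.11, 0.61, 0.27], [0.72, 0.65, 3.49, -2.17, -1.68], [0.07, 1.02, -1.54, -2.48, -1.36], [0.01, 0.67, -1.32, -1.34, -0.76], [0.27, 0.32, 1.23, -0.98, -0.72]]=z@[[-3.03, -0.49, 2.61, -0.96, -2.07], [-1.37, -2.42, -1.48, 3.32, 2.86], [0.34, 2.93, 2.44, 2.79, -2.13], [1.54, -1.42, 3.35, 1.35, 1.84], [-1.30, -0.86, 2.44, -2.19, -1.27]]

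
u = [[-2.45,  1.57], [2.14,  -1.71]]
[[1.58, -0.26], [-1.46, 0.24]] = u@ [[-0.49, 0.08], [0.24, -0.04]]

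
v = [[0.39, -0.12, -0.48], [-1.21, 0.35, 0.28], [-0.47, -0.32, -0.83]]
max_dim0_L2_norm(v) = 1.36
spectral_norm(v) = 1.40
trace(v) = -0.09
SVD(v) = [[-0.37, 0.33, 0.87], [0.92, 0.01, 0.38], [0.12, 0.94, -0.31]] @ diag([1.3968130351526884, 1.0503009305144915, 0.1410010644921813]) @ [[-0.94,  0.23,  0.24], [-0.31,  -0.32,  -0.90], [0.13,  0.92,  -0.38]]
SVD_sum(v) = [[0.48, -0.12, -0.12], [-1.22, 0.3, 0.31], [-0.16, 0.04, 0.04]] + [[-0.11, -0.11, -0.31], [-0.00, -0.0, -0.01], [-0.3, -0.32, -0.89]] + [[0.02, 0.11, -0.05], [0.01, 0.05, -0.02], [-0.01, -0.04, 0.02]]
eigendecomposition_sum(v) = [[-0.17, -0.08, -0.29], [-0.05, -0.02, -0.09], [-0.48, -0.24, -0.84]] + [[0.62,-0.03,-0.21],[-2.60,0.10,0.89],[0.38,-0.02,-0.13]] + [[-0.07,-0.01,0.03], [1.44,0.27,-0.53], [-0.37,-0.07,0.13]]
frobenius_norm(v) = 1.75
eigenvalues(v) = [-1.03, 0.6, 0.34]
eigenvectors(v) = [[-0.33,  -0.23,  0.05], [-0.10,  0.96,  -0.97], [-0.94,  -0.14,  0.25]]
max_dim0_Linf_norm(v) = 1.21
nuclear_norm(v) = 2.59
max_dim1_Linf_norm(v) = 1.21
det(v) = -0.21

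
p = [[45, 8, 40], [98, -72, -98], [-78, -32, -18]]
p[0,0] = 45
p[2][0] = -78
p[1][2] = -98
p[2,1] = -32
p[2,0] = -78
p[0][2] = 40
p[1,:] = [98, -72, -98]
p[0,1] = 8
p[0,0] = 45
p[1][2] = -98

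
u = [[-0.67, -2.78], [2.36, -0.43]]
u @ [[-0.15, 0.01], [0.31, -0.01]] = [[-0.76, 0.02], [-0.49, 0.03]]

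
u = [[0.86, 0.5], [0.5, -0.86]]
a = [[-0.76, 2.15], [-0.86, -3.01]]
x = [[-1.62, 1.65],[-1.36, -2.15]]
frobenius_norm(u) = 1.41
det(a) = 4.14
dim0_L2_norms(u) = [0.99, 0.99]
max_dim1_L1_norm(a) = 3.87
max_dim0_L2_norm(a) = 3.7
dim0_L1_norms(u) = [1.36, 1.36]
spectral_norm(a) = 3.71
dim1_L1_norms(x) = [3.27, 3.51]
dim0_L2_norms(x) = [2.12, 2.71]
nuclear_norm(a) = 4.82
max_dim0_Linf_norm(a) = 3.01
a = x + u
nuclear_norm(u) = 1.99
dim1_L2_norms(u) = [0.99, 0.99]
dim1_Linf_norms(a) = [2.15, 3.01]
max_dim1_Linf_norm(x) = 2.15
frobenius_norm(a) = 3.87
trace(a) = -3.77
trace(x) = -3.77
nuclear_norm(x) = 4.82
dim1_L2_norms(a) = [2.28, 3.13]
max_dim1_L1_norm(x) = 3.51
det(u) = -0.99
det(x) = 5.73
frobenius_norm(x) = 3.44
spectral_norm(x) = 2.71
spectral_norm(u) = 0.99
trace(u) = 0.00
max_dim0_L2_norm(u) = 0.99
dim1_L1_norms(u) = [1.36, 1.36]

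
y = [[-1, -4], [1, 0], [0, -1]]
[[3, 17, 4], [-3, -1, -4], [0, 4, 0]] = y @ [[-3, -1, -4], [0, -4, 0]]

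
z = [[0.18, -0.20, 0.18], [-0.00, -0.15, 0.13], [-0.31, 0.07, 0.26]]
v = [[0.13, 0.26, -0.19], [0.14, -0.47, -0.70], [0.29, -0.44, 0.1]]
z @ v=[[0.05,0.06,0.12], [0.02,0.01,0.12], [0.04,-0.23,0.04]]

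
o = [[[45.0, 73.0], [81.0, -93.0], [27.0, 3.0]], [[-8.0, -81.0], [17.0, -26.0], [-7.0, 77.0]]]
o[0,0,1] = 73.0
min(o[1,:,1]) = -81.0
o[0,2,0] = 27.0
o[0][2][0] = 27.0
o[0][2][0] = 27.0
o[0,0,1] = 73.0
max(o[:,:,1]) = 77.0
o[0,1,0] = 81.0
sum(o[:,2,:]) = 100.0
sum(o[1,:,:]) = -28.0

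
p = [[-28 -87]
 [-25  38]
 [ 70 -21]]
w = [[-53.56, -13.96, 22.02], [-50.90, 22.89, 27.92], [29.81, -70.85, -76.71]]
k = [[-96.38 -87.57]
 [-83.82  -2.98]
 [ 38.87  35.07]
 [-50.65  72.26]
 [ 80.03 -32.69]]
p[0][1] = -87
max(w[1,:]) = 27.92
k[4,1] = -32.69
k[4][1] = -32.69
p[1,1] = 38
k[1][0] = -83.82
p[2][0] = 70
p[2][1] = -21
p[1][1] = 38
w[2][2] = -76.71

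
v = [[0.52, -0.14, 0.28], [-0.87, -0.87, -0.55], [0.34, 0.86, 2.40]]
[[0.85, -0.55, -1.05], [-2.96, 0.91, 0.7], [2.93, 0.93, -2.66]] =v @ [[1.74, -1.39, -1.01], [1.35, -0.04, 1.05], [0.49, 0.6, -1.34]]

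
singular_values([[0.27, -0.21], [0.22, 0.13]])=[0.36, 0.22]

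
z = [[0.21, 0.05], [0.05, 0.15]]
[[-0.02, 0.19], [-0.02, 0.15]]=z @ [[-0.09, 0.75], [-0.10, 0.74]]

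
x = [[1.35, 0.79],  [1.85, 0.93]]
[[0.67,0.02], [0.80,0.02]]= x @[[0.03, 0.0], [0.8, 0.02]]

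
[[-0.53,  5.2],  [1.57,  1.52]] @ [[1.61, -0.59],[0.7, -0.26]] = [[2.79, -1.04], [3.59, -1.32]]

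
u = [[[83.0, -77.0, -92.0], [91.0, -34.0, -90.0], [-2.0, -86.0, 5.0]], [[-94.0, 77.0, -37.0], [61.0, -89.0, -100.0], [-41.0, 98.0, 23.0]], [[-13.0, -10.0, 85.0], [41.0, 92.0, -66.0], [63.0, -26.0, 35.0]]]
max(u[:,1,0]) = 91.0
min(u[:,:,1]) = -89.0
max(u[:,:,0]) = 91.0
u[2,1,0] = 41.0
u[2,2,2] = 35.0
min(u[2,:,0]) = -13.0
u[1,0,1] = 77.0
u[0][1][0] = 91.0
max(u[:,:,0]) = 91.0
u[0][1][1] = -34.0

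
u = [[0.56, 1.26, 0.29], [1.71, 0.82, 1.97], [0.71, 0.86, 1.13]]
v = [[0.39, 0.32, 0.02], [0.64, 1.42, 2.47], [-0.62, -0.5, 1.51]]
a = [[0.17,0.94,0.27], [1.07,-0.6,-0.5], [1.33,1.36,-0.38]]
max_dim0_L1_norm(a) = 2.9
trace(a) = -0.81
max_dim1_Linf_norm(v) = 2.47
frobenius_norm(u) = 3.46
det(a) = 0.52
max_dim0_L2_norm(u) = 2.29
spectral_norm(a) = 2.11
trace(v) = 3.32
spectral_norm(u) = 3.30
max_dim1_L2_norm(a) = 1.94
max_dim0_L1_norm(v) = 4.0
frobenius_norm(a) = 2.55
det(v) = 0.53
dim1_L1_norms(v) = [0.73, 4.53, 2.63]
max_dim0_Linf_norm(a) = 1.36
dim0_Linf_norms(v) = [0.64, 1.42, 2.47]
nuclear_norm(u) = 4.56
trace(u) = 2.51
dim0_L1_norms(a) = [2.57, 2.9, 1.15]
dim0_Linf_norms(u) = [1.71, 1.26, 1.97]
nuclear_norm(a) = 3.70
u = a + v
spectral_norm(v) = 3.10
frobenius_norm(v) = 3.42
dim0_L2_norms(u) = [1.93, 1.73, 2.29]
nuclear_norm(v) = 4.66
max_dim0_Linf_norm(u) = 1.97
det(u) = -0.84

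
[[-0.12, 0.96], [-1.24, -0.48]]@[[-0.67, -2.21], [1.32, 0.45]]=[[1.35,0.7],[0.2,2.52]]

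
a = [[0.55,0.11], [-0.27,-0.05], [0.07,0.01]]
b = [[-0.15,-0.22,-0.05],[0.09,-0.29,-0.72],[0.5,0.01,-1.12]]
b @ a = [[-0.03, -0.01], [0.08, 0.02], [0.19, 0.04]]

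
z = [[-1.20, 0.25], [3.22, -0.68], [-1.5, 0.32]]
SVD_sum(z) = [[-1.20, 0.25], [3.22, -0.68], [-1.5, 0.32]] + [[-0.0, -0.00],  [0.0, 0.0],  [0.00, 0.00]]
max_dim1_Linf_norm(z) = 3.22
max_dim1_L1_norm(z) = 3.9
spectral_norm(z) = 3.83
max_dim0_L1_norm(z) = 5.92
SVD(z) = [[-0.32, -0.74],[0.86, 0.04],[-0.40, 0.67]] @ diag([3.832189828297226, 0.004595638723363166]) @ [[0.98, -0.21], [0.21, 0.98]]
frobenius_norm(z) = 3.83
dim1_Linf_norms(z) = [1.2, 3.22, 1.5]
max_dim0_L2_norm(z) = 3.75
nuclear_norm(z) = 3.84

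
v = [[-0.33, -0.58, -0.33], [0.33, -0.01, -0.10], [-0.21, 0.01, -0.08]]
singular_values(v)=[0.76, 0.36, 0.1]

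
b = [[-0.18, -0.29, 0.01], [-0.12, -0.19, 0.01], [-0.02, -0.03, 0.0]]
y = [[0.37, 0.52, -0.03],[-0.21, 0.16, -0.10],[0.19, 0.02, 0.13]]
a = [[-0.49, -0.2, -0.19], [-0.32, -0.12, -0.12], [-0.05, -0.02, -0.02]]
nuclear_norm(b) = 0.42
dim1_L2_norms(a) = [0.56, 0.36, 0.06]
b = a @ y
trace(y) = 0.66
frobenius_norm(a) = 0.67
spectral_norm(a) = 0.67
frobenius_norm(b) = 0.41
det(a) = 0.00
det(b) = 0.00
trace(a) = -0.63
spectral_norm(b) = 0.41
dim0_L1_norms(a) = [0.86, 0.34, 0.33]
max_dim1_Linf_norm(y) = 0.52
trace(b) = -0.37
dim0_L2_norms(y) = [0.47, 0.54, 0.17]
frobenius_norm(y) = 0.74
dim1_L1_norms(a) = [0.88, 0.56, 0.09]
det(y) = 0.01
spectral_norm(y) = 0.65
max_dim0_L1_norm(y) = 0.77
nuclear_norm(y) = 1.05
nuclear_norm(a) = 0.68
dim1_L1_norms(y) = [0.92, 0.47, 0.34]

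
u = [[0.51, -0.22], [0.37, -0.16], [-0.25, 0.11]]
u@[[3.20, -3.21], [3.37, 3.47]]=[[0.89, -2.4], [0.64, -1.74], [-0.43, 1.18]]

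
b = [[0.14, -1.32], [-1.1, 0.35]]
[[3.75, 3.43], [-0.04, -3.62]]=b @ [[-0.90, 2.55], [-2.94, -2.33]]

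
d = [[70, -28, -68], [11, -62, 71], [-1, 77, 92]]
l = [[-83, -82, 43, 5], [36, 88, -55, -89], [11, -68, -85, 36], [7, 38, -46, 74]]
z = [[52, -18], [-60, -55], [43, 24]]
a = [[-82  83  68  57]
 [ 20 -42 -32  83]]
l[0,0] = -83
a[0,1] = 83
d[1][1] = -62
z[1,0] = -60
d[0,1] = -28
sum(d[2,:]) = 168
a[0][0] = -82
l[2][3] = 36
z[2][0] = 43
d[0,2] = -68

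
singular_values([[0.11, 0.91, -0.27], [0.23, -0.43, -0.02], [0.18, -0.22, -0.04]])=[1.05, 0.35, 0.0]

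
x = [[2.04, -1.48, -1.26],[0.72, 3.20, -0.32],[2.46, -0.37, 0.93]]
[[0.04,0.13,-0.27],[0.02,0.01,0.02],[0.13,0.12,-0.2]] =x@[[0.04, 0.05, -0.09],[-0.00, -0.01, 0.03],[0.03, -0.01, 0.03]]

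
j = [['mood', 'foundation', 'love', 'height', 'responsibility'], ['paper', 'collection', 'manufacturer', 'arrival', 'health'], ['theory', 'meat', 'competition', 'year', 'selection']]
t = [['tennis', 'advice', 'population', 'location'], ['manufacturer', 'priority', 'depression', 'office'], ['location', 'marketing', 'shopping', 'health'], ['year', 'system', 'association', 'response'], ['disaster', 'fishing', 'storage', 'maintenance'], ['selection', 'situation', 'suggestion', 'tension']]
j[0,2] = 'love'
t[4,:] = ['disaster', 'fishing', 'storage', 'maintenance']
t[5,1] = 'situation'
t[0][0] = 'tennis'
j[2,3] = 'year'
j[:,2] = ['love', 'manufacturer', 'competition']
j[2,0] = 'theory'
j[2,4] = 'selection'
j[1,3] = 'arrival'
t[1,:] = ['manufacturer', 'priority', 'depression', 'office']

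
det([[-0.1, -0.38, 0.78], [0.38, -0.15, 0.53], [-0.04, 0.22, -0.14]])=0.058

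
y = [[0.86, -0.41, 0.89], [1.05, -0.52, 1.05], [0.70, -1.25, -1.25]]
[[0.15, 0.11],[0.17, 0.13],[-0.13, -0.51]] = y @ [[0.03, -0.01], [-0.01, 0.18], [0.13, 0.22]]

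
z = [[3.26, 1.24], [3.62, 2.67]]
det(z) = 4.215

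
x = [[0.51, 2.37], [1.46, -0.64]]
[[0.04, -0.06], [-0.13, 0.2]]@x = [[-0.07, 0.13], [0.23, -0.44]]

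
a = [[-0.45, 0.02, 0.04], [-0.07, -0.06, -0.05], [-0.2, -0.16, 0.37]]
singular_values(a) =[0.55, 0.32, 0.08]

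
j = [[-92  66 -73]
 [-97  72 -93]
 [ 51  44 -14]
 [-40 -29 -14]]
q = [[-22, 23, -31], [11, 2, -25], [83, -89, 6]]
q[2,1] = -89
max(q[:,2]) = 6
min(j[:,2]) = -93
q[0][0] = -22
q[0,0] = -22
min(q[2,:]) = -89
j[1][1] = 72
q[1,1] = 2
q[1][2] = -25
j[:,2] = [-73, -93, -14, -14]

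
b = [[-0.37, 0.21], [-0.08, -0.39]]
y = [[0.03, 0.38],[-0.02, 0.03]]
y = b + [[0.40, 0.17], [0.06, 0.42]]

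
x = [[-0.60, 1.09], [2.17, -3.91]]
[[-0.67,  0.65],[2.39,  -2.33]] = x@ [[0.4,-0.39], [-0.39,0.38]]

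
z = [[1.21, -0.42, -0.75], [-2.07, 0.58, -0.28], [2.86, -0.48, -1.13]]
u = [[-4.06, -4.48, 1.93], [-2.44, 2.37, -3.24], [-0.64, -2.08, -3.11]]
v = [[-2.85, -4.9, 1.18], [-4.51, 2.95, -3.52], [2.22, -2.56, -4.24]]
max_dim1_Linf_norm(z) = 2.86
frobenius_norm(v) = 10.22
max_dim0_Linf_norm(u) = 4.48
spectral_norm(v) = 6.71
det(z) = 0.86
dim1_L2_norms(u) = [6.35, 4.7, 3.8]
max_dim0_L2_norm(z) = 3.73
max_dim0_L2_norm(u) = 5.48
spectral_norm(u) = 6.56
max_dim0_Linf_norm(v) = 4.9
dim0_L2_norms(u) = [4.78, 5.48, 4.89]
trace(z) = 0.66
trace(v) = -4.14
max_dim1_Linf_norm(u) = 4.48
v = z + u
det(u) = 94.72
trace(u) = -4.80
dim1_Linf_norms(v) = [4.9, 4.51, 4.24]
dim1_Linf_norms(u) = [4.48, 3.24, 3.11]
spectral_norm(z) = 3.95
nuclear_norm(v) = 17.61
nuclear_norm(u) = 14.47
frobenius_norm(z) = 4.07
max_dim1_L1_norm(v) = 10.98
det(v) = 199.22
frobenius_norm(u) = 8.76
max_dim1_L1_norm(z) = 4.47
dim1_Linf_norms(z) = [1.21, 2.07, 2.86]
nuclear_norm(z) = 5.15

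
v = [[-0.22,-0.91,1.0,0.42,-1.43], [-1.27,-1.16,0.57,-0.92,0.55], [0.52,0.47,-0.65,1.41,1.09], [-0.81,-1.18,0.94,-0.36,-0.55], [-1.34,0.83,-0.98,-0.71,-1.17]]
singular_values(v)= [3.33, 2.39, 1.88, 0.99, 0.0]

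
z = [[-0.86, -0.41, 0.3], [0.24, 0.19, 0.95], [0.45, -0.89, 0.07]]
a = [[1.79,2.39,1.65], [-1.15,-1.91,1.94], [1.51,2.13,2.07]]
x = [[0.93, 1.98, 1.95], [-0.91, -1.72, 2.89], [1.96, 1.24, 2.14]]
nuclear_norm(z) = 3.00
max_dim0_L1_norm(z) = 1.55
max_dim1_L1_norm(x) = 5.52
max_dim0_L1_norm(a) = 6.43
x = z + a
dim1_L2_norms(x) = [2.93, 3.48, 3.16]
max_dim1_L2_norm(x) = 3.48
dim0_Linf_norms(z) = [0.86, 0.89, 0.95]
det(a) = -1.07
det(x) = 12.69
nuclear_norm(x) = 8.55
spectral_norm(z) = 1.00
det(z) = -1.00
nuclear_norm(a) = 7.75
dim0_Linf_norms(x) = [1.96, 1.98, 2.89]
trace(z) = -0.60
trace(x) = 1.35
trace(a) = 1.95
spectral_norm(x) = 4.33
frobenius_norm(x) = 5.54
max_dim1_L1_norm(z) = 1.57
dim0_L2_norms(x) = [2.35, 2.9, 4.09]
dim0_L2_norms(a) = [2.61, 3.73, 3.28]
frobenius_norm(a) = 5.61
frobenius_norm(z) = 1.73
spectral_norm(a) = 4.85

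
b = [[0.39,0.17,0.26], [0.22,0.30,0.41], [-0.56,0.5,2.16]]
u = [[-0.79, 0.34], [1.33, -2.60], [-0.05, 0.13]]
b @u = [[-0.1, -0.28],[0.2, -0.65],[1.00, -1.21]]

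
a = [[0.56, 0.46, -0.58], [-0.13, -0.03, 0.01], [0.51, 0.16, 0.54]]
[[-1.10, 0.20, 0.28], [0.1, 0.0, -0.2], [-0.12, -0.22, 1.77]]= a@[[-0.52, -0.08, 1.42], [-1.03, 0.09, 0.95], [0.57, -0.35, 1.65]]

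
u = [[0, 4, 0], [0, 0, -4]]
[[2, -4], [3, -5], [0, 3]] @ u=[[0, 8, 16], [0, 12, 20], [0, 0, -12]]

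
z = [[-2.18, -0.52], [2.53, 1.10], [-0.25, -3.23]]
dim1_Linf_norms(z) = [2.18, 2.53, 3.23]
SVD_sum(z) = [[-1.27,-1.37], [1.72,1.85], [-1.73,-1.86]] + [[-0.91,  0.85], [0.81,  -0.75], [1.48,  -1.37]]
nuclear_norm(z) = 6.65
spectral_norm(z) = 4.04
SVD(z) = [[-0.46, -0.48], [0.63, 0.42], [-0.63, 0.77]] @ diag([4.037512290526111, 2.6129666097848627]) @ [[0.68, 0.73],[0.73, -0.68]]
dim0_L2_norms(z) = [3.35, 3.45]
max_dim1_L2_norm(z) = 3.24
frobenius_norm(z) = 4.81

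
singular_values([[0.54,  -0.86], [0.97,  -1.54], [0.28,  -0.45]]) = [2.15, 0.0]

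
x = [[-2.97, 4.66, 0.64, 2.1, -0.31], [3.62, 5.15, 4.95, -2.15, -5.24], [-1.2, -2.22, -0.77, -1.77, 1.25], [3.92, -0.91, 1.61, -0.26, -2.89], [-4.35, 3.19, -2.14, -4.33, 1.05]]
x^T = [[-2.97, 3.62, -1.20, 3.92, -4.35], [4.66, 5.15, -2.22, -0.91, 3.19], [0.64, 4.95, -0.77, 1.61, -2.14], [2.10, -2.15, -1.77, -0.26, -4.33], [-0.31, -5.24, 1.25, -2.89, 1.05]]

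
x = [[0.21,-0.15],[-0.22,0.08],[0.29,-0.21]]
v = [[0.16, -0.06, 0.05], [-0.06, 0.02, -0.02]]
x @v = [[0.04, -0.02, 0.01], [-0.04, 0.01, -0.01], [0.06, -0.02, 0.02]]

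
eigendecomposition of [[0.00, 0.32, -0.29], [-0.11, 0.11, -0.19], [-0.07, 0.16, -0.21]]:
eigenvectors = [[(-0.11+0.58j), -0.11-0.58j, -0.45+0.00j],[(-0.65+0j), (-0.65-0j), (0.61+0j)],[(-0.46+0.14j), -0.46-0.14j, (0.65+0j)]]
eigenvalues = [(-0.04+0.14j), (-0.04-0.14j), (-0.01+0j)]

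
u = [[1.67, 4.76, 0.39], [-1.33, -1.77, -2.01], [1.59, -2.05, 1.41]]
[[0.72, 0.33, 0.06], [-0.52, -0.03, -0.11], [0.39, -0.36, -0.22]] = u@[[0.28,-0.08,-0.16], [0.05,0.1,0.06], [0.03,-0.02,0.11]]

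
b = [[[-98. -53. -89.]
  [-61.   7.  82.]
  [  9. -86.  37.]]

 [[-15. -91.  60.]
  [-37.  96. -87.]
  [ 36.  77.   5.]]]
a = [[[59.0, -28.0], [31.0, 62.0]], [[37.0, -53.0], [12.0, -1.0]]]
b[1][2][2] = 5.0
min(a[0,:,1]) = -28.0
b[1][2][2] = 5.0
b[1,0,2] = 60.0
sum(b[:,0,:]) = -286.0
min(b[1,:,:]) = -91.0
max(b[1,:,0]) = 36.0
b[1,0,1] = -91.0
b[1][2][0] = 36.0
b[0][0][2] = -89.0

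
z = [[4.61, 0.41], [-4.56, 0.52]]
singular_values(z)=[6.48, 0.66]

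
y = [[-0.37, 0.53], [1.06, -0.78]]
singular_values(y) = [1.45, 0.19]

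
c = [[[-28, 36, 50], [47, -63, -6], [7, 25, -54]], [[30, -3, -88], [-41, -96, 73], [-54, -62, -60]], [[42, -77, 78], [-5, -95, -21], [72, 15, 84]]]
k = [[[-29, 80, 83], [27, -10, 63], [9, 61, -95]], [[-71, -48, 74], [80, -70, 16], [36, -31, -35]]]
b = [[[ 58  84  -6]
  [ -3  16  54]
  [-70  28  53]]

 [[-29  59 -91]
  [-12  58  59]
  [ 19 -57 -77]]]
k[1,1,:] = [80, -70, 16]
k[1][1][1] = -70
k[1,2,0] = 36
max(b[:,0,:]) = 84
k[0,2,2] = -95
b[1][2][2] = -77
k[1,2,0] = 36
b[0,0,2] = -6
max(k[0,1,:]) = 63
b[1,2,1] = -57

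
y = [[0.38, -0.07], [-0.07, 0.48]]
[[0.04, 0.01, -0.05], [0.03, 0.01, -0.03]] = y @ [[0.12, 0.04, -0.14], [0.08, 0.03, -0.09]]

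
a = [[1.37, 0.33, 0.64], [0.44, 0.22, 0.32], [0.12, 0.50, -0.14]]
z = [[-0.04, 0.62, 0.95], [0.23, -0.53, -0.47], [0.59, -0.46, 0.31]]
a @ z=[[0.4, 0.38, 1.34], [0.22, 0.01, 0.41], [0.03, -0.13, -0.16]]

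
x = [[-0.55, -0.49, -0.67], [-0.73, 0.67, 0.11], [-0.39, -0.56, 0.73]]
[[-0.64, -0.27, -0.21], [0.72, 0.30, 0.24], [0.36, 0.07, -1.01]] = x@[[-0.32, -0.1, 0.34], [0.6, 0.30, 0.82], [0.78, 0.27, -0.57]]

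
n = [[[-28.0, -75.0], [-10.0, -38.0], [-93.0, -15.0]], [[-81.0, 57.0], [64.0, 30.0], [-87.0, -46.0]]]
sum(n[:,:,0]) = -235.0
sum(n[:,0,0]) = -109.0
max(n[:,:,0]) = 64.0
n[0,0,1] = -75.0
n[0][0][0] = -28.0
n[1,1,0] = 64.0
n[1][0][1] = 57.0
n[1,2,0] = -87.0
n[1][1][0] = 64.0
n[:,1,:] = [[-10.0, -38.0], [64.0, 30.0]]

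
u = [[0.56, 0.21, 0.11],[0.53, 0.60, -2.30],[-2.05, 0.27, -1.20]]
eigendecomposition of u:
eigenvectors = [[(-0.3+0j), -0.14-0.07j, -0.14+0.07j], [(-0.94+0j), (0.84+0j), 0.84-0.00j], [0.16+0.00j, 0.41-0.32j, 0.41+0.32j]]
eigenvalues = [(1.15+0j), (-0.6+0.84j), (-0.6-0.84j)]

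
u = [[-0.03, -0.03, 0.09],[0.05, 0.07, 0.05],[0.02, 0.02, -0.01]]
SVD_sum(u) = [[0.01, 0.02, 0.07], [0.01, 0.02, 0.07], [-0.0, -0.00, -0.0]] + [[-0.04,-0.05,0.02], [0.04,0.05,-0.02], [0.02,0.02,-0.01]] + [[0.00, -0.0, 0.0], [-0.00, 0.0, -0.0], [0.00, -0.0, 0.00]]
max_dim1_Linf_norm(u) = 0.09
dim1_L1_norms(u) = [0.15, 0.17, 0.05]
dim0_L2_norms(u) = [0.06, 0.08, 0.1]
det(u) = -0.00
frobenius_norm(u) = 0.14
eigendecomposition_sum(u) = [[-0.00, -0.01, -0.01], [0.05, 0.06, 0.08], [0.01, 0.01, 0.02]] + [[-0.03, -0.02, 0.09], [0.01, 0.01, -0.02], [0.01, 0.01, -0.03]] + [[0.00,-0.00,0.01], [-0.00,0.00,-0.01], [0.00,-0.00,0.00]]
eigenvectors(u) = [[-0.10, 0.92, 0.74], [0.97, -0.25, -0.66], [0.2, -0.31, 0.09]]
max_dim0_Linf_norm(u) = 0.09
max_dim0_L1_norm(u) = 0.15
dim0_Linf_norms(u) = [0.05, 0.07, 0.09]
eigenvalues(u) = [0.08, -0.05, 0.01]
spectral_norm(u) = 0.10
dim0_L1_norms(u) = [0.1, 0.12, 0.15]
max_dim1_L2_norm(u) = 0.1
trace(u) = 0.03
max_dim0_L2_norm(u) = 0.1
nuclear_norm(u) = 0.21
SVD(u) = [[0.73, -0.64, 0.22], [0.68, 0.71, -0.20], [-0.03, 0.3, 0.95]] @ diag([0.10394064408875661, 0.09943800865602997, 0.002902574880642374]) @ [[0.11, 0.24, 0.96], [0.61, 0.75, -0.25], [0.79, -0.62, 0.06]]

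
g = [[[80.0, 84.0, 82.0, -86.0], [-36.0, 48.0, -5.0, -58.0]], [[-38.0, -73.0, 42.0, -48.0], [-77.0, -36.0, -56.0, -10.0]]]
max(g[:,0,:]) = 84.0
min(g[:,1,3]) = -58.0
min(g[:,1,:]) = -77.0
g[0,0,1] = 84.0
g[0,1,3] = -58.0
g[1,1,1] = -36.0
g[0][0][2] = 82.0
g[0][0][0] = 80.0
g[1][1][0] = -77.0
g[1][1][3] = -10.0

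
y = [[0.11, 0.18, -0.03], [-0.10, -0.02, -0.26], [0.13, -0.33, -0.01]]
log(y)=[[-1.83+0.01j, 0.40-0.51j, -0.50-0.44j], [-0.49-0.04j, -1.20+1.51j, (-0.11+1.3j)], [0.55-0.05j, (0.04+1.88j), -1.06+1.62j]]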